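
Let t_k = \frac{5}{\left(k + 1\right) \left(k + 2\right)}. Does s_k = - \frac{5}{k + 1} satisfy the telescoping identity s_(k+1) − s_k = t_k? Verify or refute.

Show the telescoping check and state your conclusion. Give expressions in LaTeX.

s_(k+1) = -5/(k + 2)
s_(k+1) − s_k = 5/((k + 1)*(k + 2))
(s_(k+1) − s_k) − t_k = 0

Valid — Δs_k = t_k.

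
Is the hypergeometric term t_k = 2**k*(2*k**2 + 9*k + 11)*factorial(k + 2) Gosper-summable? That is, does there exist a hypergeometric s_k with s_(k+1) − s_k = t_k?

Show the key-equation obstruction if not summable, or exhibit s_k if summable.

Yes. s_k = 2**k*(k + 1)*factorial(k + 2).

r(k) = 2*(2*k**3 + 19*k**2 + 61*k + 66)/(2*k**2 + 9*k + 11) after simplifying.
Take A(k)=2*k + 6, B(k)=1, C(k)=k**2 + 9*k/2 + 11/2.
f must satisfy (2*k + 6)·f(k+1) − (1)·f(k) = k**2 + 9*k/2 + 11/2.
d = 1 from the (1,0,2) case.
Solving with deg f ≤ 1: f(k) = (k + 1)/2.
Then R = B(k−1)f/C = (k + 1)/(2*k**2 + 9*k + 11), so s_k = R(k)·t_k = 2**k*(k + 1)*factorial(k + 2).
s_(k+1) − s_k = 2**k*(2*k**2 + 9*k + 11)*factorial(k + 2) = t_k.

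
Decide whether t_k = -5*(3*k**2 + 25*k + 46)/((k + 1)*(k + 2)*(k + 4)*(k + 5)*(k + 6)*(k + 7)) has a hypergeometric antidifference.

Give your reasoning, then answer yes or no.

Ratio r(k) = (k + 1)*(k + 4)*(25*k + 3*(k + 1)**2 + 71)/((k + 3)*(k + 8)*(3*k**2 + 25*k + 46)).
Take A(k)=k + 1, B(k)=k + 8, C(k)=k**3 + 34*k**2/3 + 121*k/3 + 46.
Solve (k + 1)·f(k+1) − (k + 7)·f(k) = k**3 + 34*k**2/3 + 121*k/3 + 46.
Bound: deg f ≤ 6.
Match coefficients ⇒ f(k) = k*(k + 2)*(k + 3)*(k + 5)*(k**2 + 11*k + 34)/72.
Certificate R = B(k−1)f/C = k*(k + 2)*(k + 5)*(k + 7)*(k**2 + 11*k + 34)/(24*(3*k**2 + 25*k + 46)) gives s_k = 5*k*(-k**2 - 11*k - 34)/(24*(k**3 + 11*k**2 + 34*k + 24)).
Verify: 5*(-3*k**2 - 25*k - 46)/(k**6 + 25*k**5 + 247*k**4 + 1219*k**3 + 3112*k**2 + 3796*k + 1680) matches t_k.

Yes. s_k = 5*k*(-k**2 - 11*k - 34)/(24*(k**3 + 11*k**2 + 34*k + 24)).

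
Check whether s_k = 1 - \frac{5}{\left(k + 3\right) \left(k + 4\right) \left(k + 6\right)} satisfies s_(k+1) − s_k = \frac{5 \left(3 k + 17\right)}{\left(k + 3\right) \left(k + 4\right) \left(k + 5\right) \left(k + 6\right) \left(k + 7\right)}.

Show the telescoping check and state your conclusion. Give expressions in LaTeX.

Valid — Δs_k = t_k.

s_(k+1) = 1 - 5/((k + 4)*(k + 5)*(k + 7))
s_(k+1) − s_k = 5*(3*k + 17)/(k**5 + 25*k**4 + 245*k**3 + 1175*k**2 + 2754*k + 2520)
(s_(k+1) − s_k) − t_k = 0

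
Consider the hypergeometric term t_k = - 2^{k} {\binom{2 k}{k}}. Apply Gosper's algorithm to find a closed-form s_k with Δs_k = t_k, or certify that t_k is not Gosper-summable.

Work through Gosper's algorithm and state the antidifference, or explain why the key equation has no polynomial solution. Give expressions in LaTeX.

none — t_k is not Gosper-summable

Step 1: r(k) = 4*(2*k + 1)/(k + 1).
Normal form (A,B,C) = (8*k + 4, k + 1, 1).
Solve (8*k + 4)·f(k+1) − (k)·f(k) = 1.
From deg A=1, deg B=1, deg C=0: d=-1.
deg f ≤ -1 is impossible — no certificate.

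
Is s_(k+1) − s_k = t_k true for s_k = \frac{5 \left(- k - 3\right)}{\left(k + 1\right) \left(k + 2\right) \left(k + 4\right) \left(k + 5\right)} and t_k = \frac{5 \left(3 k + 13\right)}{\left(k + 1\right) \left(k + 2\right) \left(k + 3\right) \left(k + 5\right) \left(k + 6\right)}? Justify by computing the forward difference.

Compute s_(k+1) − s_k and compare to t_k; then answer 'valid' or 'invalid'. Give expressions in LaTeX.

Invalid: residual \frac{10 \left(- 2 k - 7\right)}{k^{6} + 21 k^{5} + 175 k^{4} + 735 k^{3} + 1624 k^{2} + 1764 k + 720} ≠ 0.

s_(k+1) = 5*(-k - 4)/((k + 2)*(k + 3)*(k + 5)*(k + 6))
s_(k+1) − s_k = 5*(3*k**2 + 21*k + 38)/(k**6 + 21*k**5 + 175*k**4 + 735*k**3 + 1624*k**2 + 1764*k + 720)
(s_(k+1) − s_k) − t_k = 10*(-2*k - 7)/(k**6 + 21*k**5 + 175*k**4 + 735*k**3 + 1624*k**2 + 1764*k + 720)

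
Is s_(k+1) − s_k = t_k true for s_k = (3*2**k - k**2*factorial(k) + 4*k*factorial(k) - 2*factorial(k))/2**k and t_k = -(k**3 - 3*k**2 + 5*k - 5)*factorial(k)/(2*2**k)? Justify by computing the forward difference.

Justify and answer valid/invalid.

Valid: the claim telescopes to t_k.

s_(k+1) = (6*2**k - k**3*factorial(k) + k**2*factorial(k) + 3*k*factorial(k) + factorial(k))/(2*2**k)
s_(k+1) − s_k = -(k**3 - 3*k**2 + 5*k - 5)*factorial(k)/(2*2**k)
(s_(k+1) − s_k) − t_k = 0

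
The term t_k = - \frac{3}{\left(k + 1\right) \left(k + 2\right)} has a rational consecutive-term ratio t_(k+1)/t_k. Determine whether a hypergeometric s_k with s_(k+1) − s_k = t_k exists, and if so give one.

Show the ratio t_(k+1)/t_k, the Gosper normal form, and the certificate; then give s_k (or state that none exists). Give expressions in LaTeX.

s_k = - \frac{3 k}{k + 1}

The ratio is (k + 1)/(k + 3).
Factor: A=k + 1; B=k + 3; C=1.
Set up (k + 1)·f(k+1) − (k + 2)·f(k) − (1) = 0.
deg f ≤ 1 (via 1,1,0).
Coefficient equations give f(k) = k.
So s_k = (B(k−1)f/C)·t_k = (k*(k + 2))·t_k = -3*k/(k + 1).
Δs = -3/(k**2 + 3*k + 2), as required.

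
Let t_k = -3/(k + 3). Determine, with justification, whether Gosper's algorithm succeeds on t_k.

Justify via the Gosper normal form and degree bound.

r(k) = (k + 3)/(k + 4) after simplifying.
A = k + 3, B = k + 4, C = 1.
Set up (k + 3)·f(k+1) − (k + 3)·f(k) − (1) = 0.
Bound: deg f ≤ 0.
Write f(k) = c0. Then LHS − RHS = -1, requiring -1 = 0: contradictory. No certificate.

No — key equation has no polynomial f.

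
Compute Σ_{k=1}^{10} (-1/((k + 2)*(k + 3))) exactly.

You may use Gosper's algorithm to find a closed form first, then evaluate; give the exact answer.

The ratio is (k + 2)/(k + 4).
Take A(k)=k + 2, B(k)=k + 4, C(k)=1.
Key eq: (k + 2)·f(k+1) = (k + 3)·f(k) + (1).
Degrees (1,1,0) ⇒ d ≤ 1.
Solve for f: f(k) = k/2 (degree 1 ≤ 1).
R(k) = B(k−1)·f(k)/C(k) = k*(k + 3)/2; s_k = R·t_k = -k/(2*k + 4).
Δs = -1/(k**2 + 5*k + 6), as required.
Sum = s_(11) − s_(1); s_(11) = -11/26, s_(1) = -1/6 ⇒ -10/39.

Σ = -10/39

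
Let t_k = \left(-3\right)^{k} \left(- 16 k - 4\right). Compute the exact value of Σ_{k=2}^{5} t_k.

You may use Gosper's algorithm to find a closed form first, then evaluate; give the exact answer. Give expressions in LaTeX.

Ratio r(k) = 3*(-4*k - 5)/(4*k + 1).
So A=-3 and B=1, with C=k + 1/4.
Key eq: (-3)·f(k+1) = (1)·f(k) + (k + 1/4).
Bound: deg f ≤ 1.
Solving with deg f ≤ 1: f(k) = -(2*k - 1)/8.
Then R = B(k−1)f/C = -(2*k - 1)/(2*(4*k + 1)), so s_k = R(k)·t_k = (-3)**k*(4*k - 2).
Check: Δs_k = (-3)**k*(-16*k - 4). ✓
Σ_(k=2)^(5) t_k = s_(6) − s_(2) = 16038 − (54) = 15984.

Σ = 15984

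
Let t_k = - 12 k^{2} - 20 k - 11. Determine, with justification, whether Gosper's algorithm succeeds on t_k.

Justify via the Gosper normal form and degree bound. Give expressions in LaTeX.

Yes. s_k = k \left(- 4 k^{2} - 4 k - 3\right).

r(k) = (12*k**2 + 44*k + 43)/(12*k**2 + 20*k + 11) after simplifying.
So A=1 and B=1, with C=k**2 + 5*k/3 + 11/12.
Solve (1)·f(k+1) − (1)·f(k) = k**2 + 5*k/3 + 11/12.
Degrees (0,0,2) ⇒ d ≤ 3.
Match coefficients ⇒ f(k) = k*(4*k**2 + 4*k + 3)/12.
So s_k = (B(k−1)f/C)·t_k = (k*(4*k**2 + 4*k + 3)/(12*k**2 + 20*k + 11))·t_k = k*(-4*k**2 - 4*k - 3).
Δs = -12*k**2 - 20*k - 11, as required.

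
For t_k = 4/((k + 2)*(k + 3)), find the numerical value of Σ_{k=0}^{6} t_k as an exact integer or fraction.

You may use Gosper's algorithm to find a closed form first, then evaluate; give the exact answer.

Σ = 14/9

Ratio r(k) = (k + 2)/(k + 4).
Gosper form: A/B · C(k+1)/C(k) with A=k + 2, B=k + 4, C=1.
Key eq: (k + 2)·f(k+1) = (k + 3)·f(k) + (1).
Degrees (1,1,0) ⇒ d ≤ 1.
Match coefficients ⇒ f(k) = k/2.
Then R = B(k−1)f/C = k*(k + 3)/2, so s_k = R(k)·t_k = 2*k/(k + 2).
Δs = 4/(k**2 + 5*k + 6), as required.
Σ_(k=0)^(6) t_k = s_(7) − s_(0) = 14/9 − (0) = 14/9.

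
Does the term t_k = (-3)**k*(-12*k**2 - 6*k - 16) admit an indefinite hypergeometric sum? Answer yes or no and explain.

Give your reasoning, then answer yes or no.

Step 1: r(k) = 3*(-6*k**2 - 15*k - 17)/(6*k**2 + 3*k + 8).
Normal form (A,B,C) = (-3, 1, k**2 + k/2 + 4/3).
Need (-3)·f(k+1) − (1)·f(k) = k**2 + k/2 + 4/3.
deg f ≤ 2 (via 0,0,2).
Match coefficients ⇒ f(k) = -(3*k**2 - 3*k + 4)/12.
Certificate R = B(k−1)f/C = -(3*k**2 - 3*k + 4)/(2*(6*k**2 + 3*k + 8)) gives s_k = (-3)**k*(3*k**2 - 3*k + 4).
Verify: (-3)**k*(-12*k**2 - 6*k - 16) matches t_k.

Yes. s_k = (-3)**k*(3*k**2 - 3*k + 4).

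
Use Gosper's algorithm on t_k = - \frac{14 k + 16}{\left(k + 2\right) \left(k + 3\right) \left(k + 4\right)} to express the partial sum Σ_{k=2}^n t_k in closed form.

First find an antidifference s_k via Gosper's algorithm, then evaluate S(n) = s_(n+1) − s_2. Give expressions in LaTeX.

Step 1: r(k) = (k + 2)*(7*k + 15)/((k + 5)*(7*k + 8)).
Normal form (A,B,C) = (k + 2, k + 5, k + 8/7).
Key eq: (k + 2)·f(k+1) = (k + 4)·f(k) + (k + 8/7).
From deg A=1, deg B=1, deg C=1: d=2.
Match coefficients ⇒ f(k) = k*(11*k + 13)/42.
Then R = B(k−1)f/C = k*(k + 4)*(11*k + 13)/(6*(7*k + 8)), so s_k = R(k)·t_k = -k*(11*k + 13)/(3*(k + 2)*(k + 3)).
Check: Δs_k = 2*(-7*k - 8)/(k**3 + 9*k**2 + 26*k + 24). ✓
Telescope: S(n) = s_(n+1) − s_(2) = (-11*n**2 - 35*n - 24)/(3*(n**2 + 7*n + 12)) − (-7/6) = (-5*n**2 - 7*n + 12)/(2*(n**2 + 7*n + 12)).

S(n) = \frac{- 5 n^{2} - 7 n + 12}{2 \left(n^{2} + 7 n + 12\right)}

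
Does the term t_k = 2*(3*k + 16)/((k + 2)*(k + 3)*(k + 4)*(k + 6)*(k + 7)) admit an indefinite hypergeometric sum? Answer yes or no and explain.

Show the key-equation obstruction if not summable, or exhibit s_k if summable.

The ratio is (k + 2)*(k + 6)*(3*k + 19)/((k + 5)*(k + 8)*(3*k + 16)).
Take A(k)=k + 2, B(k)=k + 8, C(k)=k**2 + 31*k/3 + 80/3.
Key eq: (k + 2)·f(k+1) = (k + 7)·f(k) + (k**2 + 31*k/3 + 80/3).
Degrees (1,1,2) ⇒ d ≤ 5.
A polynomial solution: f(k) = k*(k + 4)*(k + 5)*(k**2 + 11*k + 36)/108.
R(k) = B(k−1)·f(k)/C(k) = k*(k + 4)*(k + 7)*(k**2 + 11*k + 36)/(36*(3*k + 16)); s_k = R·t_k = k*(k**2 + 11*k + 36)/(18*(k**3 + 11*k**2 + 36*k + 36)).
Check: Δs_k = 2*(3*k + 16)/(k**5 + 22*k**4 + 185*k**3 + 740*k**2 + 1404*k + 1008). ✓

Yes. s_k = k*(k**2 + 11*k + 36)/(18*(k**3 + 11*k**2 + 36*k + 36)).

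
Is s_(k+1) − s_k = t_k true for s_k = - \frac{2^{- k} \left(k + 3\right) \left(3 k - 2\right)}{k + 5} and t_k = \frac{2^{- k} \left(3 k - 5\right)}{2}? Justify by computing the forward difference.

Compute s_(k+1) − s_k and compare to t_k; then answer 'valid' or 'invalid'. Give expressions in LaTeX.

Invalid: residual \frac{2^{- k} \left(- 3 k^{2} - 16 k + 29\right)}{k^{2} + 11 k + 30} ≠ 0.

s_(k+1) = -(k + 4)*(3*k + 1)/(2*2**k*(k + 6))
s_(k+1) − s_k = (3*k**3 + 22*k**2 + 3*k - 92)/(2*2**k*(k**2 + 11*k + 30))
(s_(k+1) − s_k) − t_k = (-3*k**2 - 16*k + 29)/(2**k*(k**2 + 11*k + 30))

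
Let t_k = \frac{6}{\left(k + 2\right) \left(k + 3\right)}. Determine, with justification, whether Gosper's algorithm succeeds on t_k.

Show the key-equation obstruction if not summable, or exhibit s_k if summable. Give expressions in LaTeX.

Yes. s_k = \frac{3 k}{k + 2}.

t_(k+1)/t_k = (k + 2)/(k + 4).
Take A(k)=k + 2, B(k)=k + 4, C(k)=1.
Key eq: (k + 2)·f(k+1) = (k + 3)·f(k) + (1).
Bound: deg f ≤ 1.
Solve for f: f(k) = k/2 (degree 1 ≤ 1).
So s_k = (B(k−1)f/C)·t_k = (k*(k + 3)/2)·t_k = 3*k/(k + 2).
Verify: 6/(k**2 + 5*k + 6) matches t_k.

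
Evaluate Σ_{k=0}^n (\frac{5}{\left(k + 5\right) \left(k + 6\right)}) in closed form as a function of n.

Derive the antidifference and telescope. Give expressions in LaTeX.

Compute t_(k+1)/t_k: get (k + 5)/(k + 7).
So A=k + 5 and B=k + 7, with C=1.
Solve (k + 5)·f(k+1) − (k + 6)·f(k) = 1.
deg f ≤ 1 (via 1,1,0).
Solving with deg f ≤ 1: f(k) = k/5.
Certificate R = B(k−1)f/C = k*(k + 6)/5 gives s_k = k/(k + 5).
Verify: 5/(k**2 + 11*k + 30) matches t_k.
Telescope: S(n) = s_(n+1) − s_(0) = (n + 1)/(n + 6) − (0) = (n + 1)/(n + 6).

S(n) = \frac{n + 1}{n + 6}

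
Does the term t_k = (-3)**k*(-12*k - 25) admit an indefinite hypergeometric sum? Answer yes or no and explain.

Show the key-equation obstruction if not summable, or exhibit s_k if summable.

Yes. s_k = (-3)**k*(3*k + 4).

t_(k+1)/t_k = 3*(-12*k - 37)/(12*k + 25).
Take A(k)=-3, B(k)=1, C(k)=k + 25/12.
Set up (-3)·f(k+1) − (1)·f(k) − (k + 25/12) = 0.
Degrees (0,0,1) ⇒ d ≤ 1.
Match coefficients ⇒ f(k) = -(3*k + 4)/12.
Certificate R = B(k−1)f/C = -(3*k + 4)/(12*k + 25) gives s_k = (-3)**k*(3*k + 4).
s_(k+1) − s_k = (-3)**k*(-12*k - 25) = t_k.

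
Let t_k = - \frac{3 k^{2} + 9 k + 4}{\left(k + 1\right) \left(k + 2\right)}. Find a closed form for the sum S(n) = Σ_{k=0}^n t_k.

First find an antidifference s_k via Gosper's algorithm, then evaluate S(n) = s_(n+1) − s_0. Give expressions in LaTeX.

t_(k+1)/t_k = (k + 1)*(9*k + 3*(k + 1)**2 + 13)/((k + 3)*(3*k**2 + 9*k + 4)).
Normal form (A,B,C) = (k + 1, k + 3, k**2 + 3*k + 4/3).
f must satisfy (k + 1)·f(k+1) − (k + 2)·f(k) = k**2 + 3*k + 4/3.
Bound: deg f ≤ 2.
A polynomial solution: f(k) = k*(3*k + 1)/3.
R(k) = B(k−1)·f(k)/C(k) = k*(k + 2)*(3*k + 1)/(3*k**2 + 9*k + 4); s_k = R·t_k = k*(-3*k - 1)/(k + 1).
Δs = (-3*k**2 - 9*k - 4)/(k**2 + 3*k + 2), as required.
Σ_(k=0)^n t_k = s_(n+1) − s_(0) = ((-3*n**2 - 7*n - 4)/(n + 2)) − (0), i.e. (-3*n**2 - 7*n - 4)/(n + 2).

S(n) = \frac{- 3 n^{2} - 7 n - 4}{n + 2}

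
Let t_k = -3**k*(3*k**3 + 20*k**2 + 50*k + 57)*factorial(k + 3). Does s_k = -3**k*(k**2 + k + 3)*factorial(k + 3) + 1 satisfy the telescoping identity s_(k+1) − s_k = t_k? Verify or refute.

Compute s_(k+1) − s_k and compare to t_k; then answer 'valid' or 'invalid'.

valid (s_(k+1) − s_k reduces to t_k)

s_(k+1) = -3**(k + 1)*(k + (k + 1)**2 + 4)*factorial(k + 4) + 1
s_(k+1) − s_k = -3**k*(3*k**3 + 20*k**2 + 50*k + 57)*factorial(k + 3)
(s_(k+1) − s_k) − t_k = 0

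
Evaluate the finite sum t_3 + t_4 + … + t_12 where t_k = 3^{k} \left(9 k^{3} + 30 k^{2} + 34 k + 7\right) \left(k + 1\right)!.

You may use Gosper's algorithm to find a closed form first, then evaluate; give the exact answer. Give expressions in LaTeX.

The ratio is 3*(9*k**4 + 75*k**3 + 235*k**2 + 322*k + 160)/(9*k**3 + 30*k**2 + 34*k + 7).
Factor: A=3*k + 6; B=1; C=k**3 + 10*k**2/3 + 34*k/9 + 7/9.
Key eq: (3*k + 6)·f(k+1) = (1)·f(k) + (k**3 + 10*k**2/3 + 34*k/9 + 7/9).
From deg A=1, deg B=0, deg C=3: d=2.
Solving with deg f ≤ 2: f(k) = (3*k**2 - k - 1)/9.
Then R = B(k−1)f/C = (3*k**2 - k - 1)/(9*k**3 + 30*k**2 + 34*k + 7), so s_k = R(k)·t_k = 3**k*(3*k**2 - k - 1)*factorial(k + 1).
Verify: 3**k*(9*k**3 + 30*k**2 + 34*k + 7)*factorial(k + 1) matches t_k.
Telescoping: Σ = s_(13) − s_(3) = 68522244897102796800 − (14904) = 68522244897102781896.

Σ = 68522244897102781896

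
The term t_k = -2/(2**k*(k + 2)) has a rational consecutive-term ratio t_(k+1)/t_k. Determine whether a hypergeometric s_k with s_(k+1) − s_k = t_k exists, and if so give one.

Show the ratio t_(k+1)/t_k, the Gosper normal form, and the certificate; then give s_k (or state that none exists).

none (Gosper's algorithm certifies no s_k)

r(k) = (k + 2)/(2*(k + 3)) after simplifying.
Factor: A=k/2 + 1; B=k + 3; C=1.
Set up (k/2 + 1)·f(k+1) − (k + 2)·f(k) − (1) = 0.
From deg A=1, deg B=1, deg C=0: d=-1.
Bound -1 < 0, so the key equation has no polynomial solution.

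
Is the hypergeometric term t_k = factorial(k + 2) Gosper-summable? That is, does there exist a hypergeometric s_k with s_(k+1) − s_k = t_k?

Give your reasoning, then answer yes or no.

r(k) = k + 3 after simplifying.
So A=k + 3 and B=1, with C=1.
Need (k + 3)·f(k+1) − (1)·f(k) = 1.
d = -1 from the (1,0,0) case.
d = -1 < 0 ⇒ no nonzero polynomial f; not summable.

No — negative degree bound, so no certificate f.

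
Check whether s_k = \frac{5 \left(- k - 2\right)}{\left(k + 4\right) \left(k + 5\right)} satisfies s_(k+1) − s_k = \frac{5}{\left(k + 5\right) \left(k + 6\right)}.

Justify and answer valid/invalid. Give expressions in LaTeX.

Invalid: residual - \frac{20}{k^{3} + 15 k^{2} + 74 k + 120} ≠ 0.

s_(k+1) = 5*(-k - 3)/((k + 5)*(k + 6))
s_(k+1) − s_k = 5*k/(k**3 + 15*k**2 + 74*k + 120)
(s_(k+1) − s_k) − t_k = -20/(k**3 + 15*k**2 + 74*k + 120)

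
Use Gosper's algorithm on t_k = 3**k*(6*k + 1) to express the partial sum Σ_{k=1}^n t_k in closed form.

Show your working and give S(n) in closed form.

r(k) = 3*(6*k + 7)/(6*k + 1) after simplifying.
So A=3 and B=1, with C=k + 1/6.
Need (3)·f(k+1) − (1)·f(k) = k + 1/6.
Degrees (0,0,1) ⇒ d ≤ 1.
Solving with deg f ≤ 1: f(k) = (3*k - 4)/6.
R(k) = B(k−1)·f(k)/C(k) = (3*k - 4)/(6*k + 1); s_k = R·t_k = 3**k*(3*k - 4).
Δs = 3**k*(6*k + 1), as required.
s_(n+1) = 3**(n + 1)*(3*n - 1) and s_(1) = -3, so S(n) = 9*3**n*n - 3*3**n + 3.

S(n) = 9*3**n*n - 3*3**n + 3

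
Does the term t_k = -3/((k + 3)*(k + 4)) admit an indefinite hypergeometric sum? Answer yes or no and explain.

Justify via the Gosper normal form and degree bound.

Compute t_(k+1)/t_k: get (k + 3)/(k + 5).
Gosper form: A/B · C(k+1)/C(k) with A=k + 3, B=k + 5, C=1.
Need (k + 3)·f(k+1) − (k + 4)·f(k) = 1.
Degrees (1,1,0) ⇒ d ≤ 1.
Match coefficients ⇒ f(k) = k/3.
R(k) = B(k−1)·f(k)/C(k) = k*(k + 4)/3; s_k = R·t_k = -k/(k + 3).
Δs = -3/(k**2 + 7*k + 12), as required.

Yes. s_k = -k/(k + 3).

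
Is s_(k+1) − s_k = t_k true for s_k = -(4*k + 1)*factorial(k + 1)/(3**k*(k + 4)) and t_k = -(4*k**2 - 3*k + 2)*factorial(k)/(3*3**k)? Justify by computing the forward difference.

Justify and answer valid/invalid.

Invalid: residual (k - 1)*(4*k**2 + 17*k - 5)*factorial(k)/(3**k*(k + 4)*(k + 5)) ≠ 0.

s_(k+1) = -(4*k + 5)*factorial(k + 2)/(3*3**k*(k + 5))
s_(k+1) − s_k = -(4*k**3 + 17*k**2 - k + 25)*factorial(k + 1)/(3*3**k*(k + 4)*(k + 5))
(s_(k+1) − s_k) − t_k = (k - 1)*(4*k**2 + 17*k - 5)*factorial(k)/(3**k*(k + 4)*(k + 5))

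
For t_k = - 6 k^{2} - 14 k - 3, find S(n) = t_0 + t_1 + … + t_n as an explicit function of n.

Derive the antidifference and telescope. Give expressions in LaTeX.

t_(k+1)/t_k = (6*k**2 + 26*k + 23)/(6*k**2 + 14*k + 3).
Normal form (A,B,C) = (1, 1, k**2 + 7*k/3 + 1/2).
f must satisfy (1)·f(k+1) − (1)·f(k) = k**2 + 7*k/3 + 1/2.
From deg A=0, deg B=0, deg C=2: d=3.
A polynomial solution: f(k) = k*(2*k**2 + 4*k - 3)/6.
Certificate R = B(k−1)f/C = k*(2*k**2 + 4*k - 3)/(6*k**2 + 14*k + 3) gives s_k = k*(-2*k**2 - 4*k + 3).
Δs = -6*k**2 - 14*k - 3, as required.
s_(n+1) = -2*n**3 - 10*n**2 - 11*n - 3 and s_(0) = 0, so S(n) = -2*n**3 - 10*n**2 - 11*n - 3.

S(n) = - 2 n^{3} - 10 n^{2} - 11 n - 3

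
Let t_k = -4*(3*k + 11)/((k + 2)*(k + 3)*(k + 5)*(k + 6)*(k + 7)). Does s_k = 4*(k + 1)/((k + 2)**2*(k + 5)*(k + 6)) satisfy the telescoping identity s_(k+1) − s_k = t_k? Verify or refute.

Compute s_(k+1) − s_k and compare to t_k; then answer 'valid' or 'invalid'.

s_(k+1) = 4*(k + 2)/((k + 3)**2*(k + 6)*(k + 7))
s_(k+1) − s_k = 4*(-(k + 1)*(k + 3)**2*(k + 7) + (k + 2)**3*(k + 5))/((k + 2)**2*(k + 3)**2*(k + 5)*(k + 6)*(k + 7))
(s_(k+1) − s_k) − t_k = 4*(4*k**2 + 27*k + 43)/(k**7 + 28*k**6 + 324*k**5 + 2006*k**4 + 7175*k**3 + 14838*k**2 + 16452*k + 7560)

Invalid: residual 4*(4*k**2 + 27*k + 43)/(k**7 + 28*k**6 + 324*k**5 + 2006*k**4 + 7175*k**3 + 14838*k**2 + 16452*k + 7560) ≠ 0.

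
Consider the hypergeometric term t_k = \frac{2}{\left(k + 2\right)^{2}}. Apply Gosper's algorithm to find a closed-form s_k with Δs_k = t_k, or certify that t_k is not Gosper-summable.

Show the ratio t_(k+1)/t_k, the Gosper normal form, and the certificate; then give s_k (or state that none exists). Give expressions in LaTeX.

t_(k+1)/t_k = (k + 2)**2/(k + 3)**2.
So A=k**2 + 4*k + 4 and B=k**2 + 6*k + 9, with C=1.
Solve (k**2 + 4*k + 4)·f(k+1) − (k**2 + 4*k + 4)·f(k) = 1.
d = 0 from the (2,2,0) case.
f = c0 ⇒ A·f(k+1) − B(k−1)·f(k) − C = -1. The system {-1 = 0} is inconsistent; no antidifference.

no hypergeometric antidifference exists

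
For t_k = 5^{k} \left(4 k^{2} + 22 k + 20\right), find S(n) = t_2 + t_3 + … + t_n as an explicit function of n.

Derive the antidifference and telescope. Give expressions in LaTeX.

Step 1: r(k) = 5*(2*k**2 + 15*k + 23)/(2*k**2 + 11*k + 10).
Take A(k)=5, B(k)=1, C(k)=k**2 + 11*k/2 + 5.
Key eq: (5)·f(k+1) = (1)·f(k) + (k**2 + 11*k/2 + 5).
d = 2 from the (0,0,2) case.
Solve for f: f(k) = k*(k + 3)/4 (degree 2 ≤ 2).
Certificate R = B(k−1)f/C = k*(k + 3)/(2*(2*k**2 + 11*k + 10)) gives s_k = 5**k*k*(k + 3).
Check: Δs_k = 5**k*(4*k**2 + 22*k + 20). ✓
s_(n+1) = 5**(n + 1)*(n**2 + 5*n + 4) and s_(2) = 250, so S(n) = 5*5**n*n**2 + 25*5**n*n + 20*5**n - 250.

S(n) = 5 \cdot 5^{n} n^{2} + 25 \cdot 5^{n} n + 20 \cdot 5^{n} - 250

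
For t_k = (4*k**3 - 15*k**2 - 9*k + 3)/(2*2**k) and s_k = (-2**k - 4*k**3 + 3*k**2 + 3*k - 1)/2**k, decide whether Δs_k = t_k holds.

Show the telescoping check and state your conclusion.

valid; difference matches t_k

s_(k+1) = (-2*2**k - 4*k**3 - 9*k**2 - 3*k + 1)/(2*2**k)
s_(k+1) − s_k = (4*k**3 - 15*k**2 - 9*k + 3)/(2*2**k)
(s_(k+1) − s_k) − t_k = 0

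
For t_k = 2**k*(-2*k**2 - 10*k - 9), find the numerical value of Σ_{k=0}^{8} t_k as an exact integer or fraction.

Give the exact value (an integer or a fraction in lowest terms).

Σ = -92671

t_(k+1)/t_k = 2*(2*k**2 + 14*k + 21)/(2*k**2 + 10*k + 9).
Gosper form: A/B · C(k+1)/C(k) with A=2, B=1, C=k**2 + 5*k + 9/2.
Key eq: (2)·f(k+1) = (1)·f(k) + (k**2 + 5*k + 9/2).
From deg A=0, deg B=0, deg C=2: d=2.
Solving with deg f ≤ 2: f(k) = (2*k**2 + 2*k + 1)/2.
Then R = B(k−1)f/C = (2*k**2 + 2*k + 1)/(2*k**2 + 10*k + 9), so s_k = R(k)·t_k = 2**k*(-2*k**2 - 2*k - 1).
Check: Δs_k = 2**k*(-2*k**2 - 10*k - 9). ✓
Evaluate s at k=9 and k=0: -92672 and -1; difference -92671.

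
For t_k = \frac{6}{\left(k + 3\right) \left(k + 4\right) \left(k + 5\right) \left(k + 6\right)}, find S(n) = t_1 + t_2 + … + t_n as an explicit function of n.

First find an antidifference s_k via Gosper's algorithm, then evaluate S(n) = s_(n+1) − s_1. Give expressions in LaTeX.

S(n) = \frac{n \left(n^{2} + 15 n + 74\right)}{60 \left(n^{3} + 15 n^{2} + 74 n + 120\right)}

Ratio r(k) = (k + 3)/(k + 7).
Factor: A=k + 3; B=k + 7; C=1.
Solve (k + 3)·f(k+1) − (k + 6)·f(k) = 1.
Degrees (1,1,0) ⇒ d ≤ 3.
Solving with deg f ≤ 3: f(k) = k*(k**2 + 12*k + 47)/180.
Certificate R = B(k−1)f/C = k*(k + 6)*(k**2 + 12*k + 47)/180 gives s_k = k*(k**2 + 12*k + 47)/(30*(k + 3)*(k + 4)*(k + 5)).
Check: Δs_k = 6/(k**4 + 18*k**3 + 119*k**2 + 342*k + 360). ✓
Σ_(k=1)^n t_k = s_(n+1) − s_(1) = ((n**3 + 15*n**2 + 74*n + 60)/(30*(n**3 + 15*n**2 + 74*n + 120))) − (1/60), i.e. n*(n**2 + 15*n + 74)/(60*(n**3 + 15*n**2 + 74*n + 120)).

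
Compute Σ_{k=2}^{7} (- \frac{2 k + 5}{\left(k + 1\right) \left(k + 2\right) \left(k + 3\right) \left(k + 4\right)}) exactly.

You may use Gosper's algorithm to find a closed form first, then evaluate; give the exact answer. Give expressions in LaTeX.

Σ = -28/495

Ratio r(k) = (k + 1)*(2*k + 7)/((k + 5)*(2*k + 5)).
Normal form (A,B,C) = (k + 1, k + 5, k + 5/2).
f must satisfy (k + 1)·f(k+1) − (k + 4)·f(k) = k + 5/2.
Bound: deg f ≤ 3.
Match coefficients ⇒ f(k) = k*(k + 2)*(k + 4)/6.
R(k) = B(k−1)·f(k)/C(k) = k*(k + 2)*(k + 4)**2/(3*(2*k + 5)); s_k = R·t_k = k*(-k - 4)/(3*(k**2 + 4*k + 3)).
Check: Δs_k = (-2*k - 5)/(k**4 + 10*k**3 + 35*k**2 + 50*k + 24). ✓
Evaluate s at k=8 and k=2: -32/99 and -4/15; difference -28/495.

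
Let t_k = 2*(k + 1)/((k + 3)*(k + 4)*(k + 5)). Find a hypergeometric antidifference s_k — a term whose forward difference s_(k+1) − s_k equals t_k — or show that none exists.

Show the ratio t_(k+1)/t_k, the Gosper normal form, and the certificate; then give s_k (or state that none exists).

s_k = k*(k + 1)/(3*(k + 3)*(k + 4))

Compute t_(k+1)/t_k: get (k + 2)*(k + 3)/((k + 1)*(k + 6)).
Factor: A=k + 3; B=k + 6; C=k + 1.
Set up (k + 3)·f(k+1) − (k + 5)·f(k) − (k + 1) = 0.
deg f ≤ 2 (via 1,1,1).
Coefficient equations give f(k) = k*(k + 1)/6.
Certificate R = B(k−1)f/C = k*(k + 5)/6 gives s_k = k*(k + 1)/(3*(k + 3)*(k + 4)).
s_(k+1) − s_k = 2*(k + 1)/(k**3 + 12*k**2 + 47*k + 60) = t_k.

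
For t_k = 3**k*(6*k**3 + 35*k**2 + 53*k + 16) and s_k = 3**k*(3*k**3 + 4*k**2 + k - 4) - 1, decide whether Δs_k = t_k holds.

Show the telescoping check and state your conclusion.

s_(k+1) = 3**(k + 1)*(k + 3*(k + 1)**3 + 4*(k + 1)**2 - 3) - 1
s_(k+1) − s_k = 3**k*(6*k**3 + 35*k**2 + 53*k + 16)
(s_(k+1) − s_k) − t_k = 0

Valid: the claim telescopes to t_k.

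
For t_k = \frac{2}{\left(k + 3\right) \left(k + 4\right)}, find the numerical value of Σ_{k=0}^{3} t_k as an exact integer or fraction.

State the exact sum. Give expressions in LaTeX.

r(k) = (k + 3)/(k + 5) after simplifying.
Factor: A=k + 3; B=k + 5; C=1.
Solve (k + 3)·f(k+1) − (k + 4)·f(k) = 1.
Bound: deg f ≤ 1.
Match coefficients ⇒ f(k) = k/3.
So s_k = (B(k−1)f/C)·t_k = (k*(k + 4)/3)·t_k = 2*k/(3*(k + 3)).
s_(k+1) − s_k = 2/(k**2 + 7*k + 12) = t_k.
Evaluate s at k=4 and k=0: 8/21 and 0; difference 8/21.

Σ = 8/21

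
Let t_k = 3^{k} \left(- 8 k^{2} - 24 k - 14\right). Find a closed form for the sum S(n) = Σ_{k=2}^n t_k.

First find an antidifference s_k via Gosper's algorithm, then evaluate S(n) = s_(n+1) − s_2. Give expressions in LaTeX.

r(k) = 3*(4*k**2 + 20*k + 23)/(4*k**2 + 12*k + 7) after simplifying.
A = 3, B = 1, C = k**2 + 3*k + 7/4.
Need (3)·f(k+1) − (1)·f(k) = k**2 + 3*k + 7/4.
Bound: deg f ≤ 2.
Solve for f: f(k) = (4*k**2 + 1)/8 (degree 2 ≤ 2).
So s_k = (B(k−1)f/C)·t_k = ((4*k**2 + 1)/(2*(4*k**2 + 12*k + 7)))·t_k = 3**k*(-4*k**2 - 1).
Check: Δs_k = 3**k*(-8*k**2 - 24*k - 14). ✓
Telescope: S(n) = s_(n+1) − s_(2) = 3**(n + 1)*(-4*n**2 - 8*n - 5) − (-153) = -12*3**n*n**2 - 24*3**n*n - 15*3**n + 153.

S(n) = - 12 \cdot 3^{n} n^{2} - 24 \cdot 3^{n} n - 15 \cdot 3^{n} + 153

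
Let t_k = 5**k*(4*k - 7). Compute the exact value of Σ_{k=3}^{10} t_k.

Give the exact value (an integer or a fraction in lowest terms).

Σ = 390625000

The ratio is 5*(4*k - 3)/(4*k - 7).
A = 5, B = 1, C = k - 7/4.
Key eq: (5)·f(k+1) = (1)·f(k) + (k - 7/4).
deg f ≤ 1 (via 0,0,1).
Solving with deg f ≤ 1: f(k) = (k - 3)/4.
So s_k = (B(k−1)f/C)·t_k = ((k - 3)/(4*k - 7))·t_k = 5**k*(k - 3).
s_(k+1) − s_k = 5**k*(4*k - 7) = t_k.
Telescoping: Σ = s_(11) − s_(3) = 390625000 − (0) = 390625000.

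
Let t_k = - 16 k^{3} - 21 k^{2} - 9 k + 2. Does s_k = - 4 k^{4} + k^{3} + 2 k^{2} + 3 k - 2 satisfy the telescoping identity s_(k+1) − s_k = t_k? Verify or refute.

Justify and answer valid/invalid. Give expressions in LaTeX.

valid; difference matches t_k

s_(k+1) = k*(-4*k**3 - 15*k**2 - 19*k - 6)
s_(k+1) − s_k = -16*k**3 - 21*k**2 - 9*k + 2
(s_(k+1) − s_k) − t_k = 0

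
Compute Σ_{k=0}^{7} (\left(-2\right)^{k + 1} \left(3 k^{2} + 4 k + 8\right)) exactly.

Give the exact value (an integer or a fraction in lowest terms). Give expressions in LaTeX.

Σ = 33788

Compute t_(k+1)/t_k: get 2*(-3*k**2 - 10*k - 15)/(3*k**2 + 4*k + 8).
Factor: A=-2; B=1; C=k**2 + 4*k/3 + 8/3.
Set up (-2)·f(k+1) − (1)·f(k) − (k**2 + 4*k/3 + 8/3) = 0.
deg f ≤ 2 (via 0,0,2).
Coefficient equations give f(k) = -(k**2 + 2)/3.
Get s_k = R·t_k = 2*(-2)**k*(k**2 + 2) with R(k) = B(k−1)f(k)/C(k) = -(k**2 + 2)/(3*k**2 + 4*k + 8).
Verify: (-2)**(k + 1)*(3*k**2 + 4*k + 8) matches t_k.
Telescoping: Σ = s_(8) − s_(0) = 33792 − (4) = 33788.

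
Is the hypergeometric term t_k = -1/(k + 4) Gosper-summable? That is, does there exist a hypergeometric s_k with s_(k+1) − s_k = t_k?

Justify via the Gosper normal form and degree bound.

Compute t_(k+1)/t_k: get (k + 4)/(k + 5).
Normal form (A,B,C) = (k + 4, k + 5, 1).
f must satisfy (k + 4)·f(k+1) − (k + 4)·f(k) = 1.
From deg A=1, deg B=1, deg C=0: d=0.
f = c0 ⇒ A·f(k+1) − B(k−1)·f(k) − C = -1. The system {-1 = 0} is inconsistent; no antidifference.

No — the linear system for f has no solution.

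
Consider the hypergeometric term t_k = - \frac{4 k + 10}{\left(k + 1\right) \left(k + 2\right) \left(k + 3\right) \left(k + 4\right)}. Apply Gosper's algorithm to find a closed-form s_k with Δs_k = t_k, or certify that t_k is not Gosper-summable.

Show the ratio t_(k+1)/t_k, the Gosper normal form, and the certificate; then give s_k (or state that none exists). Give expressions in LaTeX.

Ratio r(k) = (k + 1)*(2*k + 7)/((k + 5)*(2*k + 5)).
So A=k + 1 and B=k + 5, with C=k + 5/2.
f must satisfy (k + 1)·f(k+1) − (k + 4)·f(k) = k + 5/2.
Bound: deg f ≤ 3.
Coefficient equations give f(k) = k*(k + 2)*(k + 4)/6.
Certificate R = B(k−1)f/C = k*(k + 2)*(k + 4)**2/(3*(2*k + 5)) gives s_k = 2*k*(-k - 4)/(3*(k**2 + 4*k + 3)).
Verify: 2*(-2*k - 5)/(k**4 + 10*k**3 + 35*k**2 + 50*k + 24) matches t_k.

s_k = \frac{2 k \left(- k - 4\right)}{3 \left(k^{2} + 4 k + 3\right)}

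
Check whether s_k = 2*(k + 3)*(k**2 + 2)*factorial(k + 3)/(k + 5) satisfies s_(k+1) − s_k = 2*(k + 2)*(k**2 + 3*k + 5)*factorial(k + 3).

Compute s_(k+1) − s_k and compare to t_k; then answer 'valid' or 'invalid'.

s_(k+1) = 2*(k + 4)*(k**2 + 2*k + 3)*factorial(k + 4)/(k + 6)
s_(k+1) − s_k = 2*(k**5 + 14*k**4 + 76*k**3 + 211*k**2 + 310*k + 204)*factorial(k + 3)/((k + 5)*(k + 6))
(s_(k+1) − s_k) − t_k = -4*(k**4 + 10*k**3 + 35*k**2 + 65*k + 48)*factorial(k + 3)/((k + 5)*(k + 6))

Invalid: residual -4*(k**4 + 10*k**3 + 35*k**2 + 65*k + 48)*factorial(k + 3)/((k + 5)*(k + 6)) ≠ 0.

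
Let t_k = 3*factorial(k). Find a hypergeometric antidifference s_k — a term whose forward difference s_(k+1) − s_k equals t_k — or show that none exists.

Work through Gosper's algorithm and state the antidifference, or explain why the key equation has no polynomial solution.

Compute t_(k+1)/t_k: get k + 1.
Factor: A=k + 1; B=1; C=1.
Need (k + 1)·f(k+1) − (1)·f(k) = 1.
d = -1 from the (1,0,0) case.
Bound -1 < 0, so the key equation has no polynomial solution.

none (Gosper's algorithm certifies no s_k)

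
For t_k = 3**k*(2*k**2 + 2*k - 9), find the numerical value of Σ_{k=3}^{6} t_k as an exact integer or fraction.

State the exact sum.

Σ = 69984

Ratio r(k) = 3*(2*k**2 + 6*k - 5)/(2*k**2 + 2*k - 9).
Normal form (A,B,C) = (3, 1, k**2 + k - 9/2).
Set up (3)·f(k+1) − (1)·f(k) − (k**2 + k - 9/2) = 0.
From deg A=0, deg B=0, deg C=2: d=2.
A polynomial solution: f(k) = (k - 3)*(k + 1)/2.
Then R = B(k−1)f/C = (k - 3)*(k + 1)/(2*k**2 + 2*k - 9), so s_k = R(k)·t_k = 3**k*(k**2 - 2*k - 3).
Δs = 3**k*(2*k**2 + 2*k - 9), as required.
Evaluate s at k=7 and k=3: 69984 and 0; difference 69984.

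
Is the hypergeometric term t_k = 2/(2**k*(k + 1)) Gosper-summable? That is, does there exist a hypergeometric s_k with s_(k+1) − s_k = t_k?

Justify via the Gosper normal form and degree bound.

t_(k+1)/t_k = (k + 1)/(2*(k + 2)).
Gosper form: A/B · C(k+1)/C(k) with A=k/2 + 1/2, B=k + 2, C=1.
Solve (k/2 + 1/2)·f(k+1) − (k + 1)·f(k) = 1.
Degrees (1,1,0) ⇒ d ≤ -1.
deg f ≤ -1 is impossible — no certificate.

No; the degree bound rules out any f.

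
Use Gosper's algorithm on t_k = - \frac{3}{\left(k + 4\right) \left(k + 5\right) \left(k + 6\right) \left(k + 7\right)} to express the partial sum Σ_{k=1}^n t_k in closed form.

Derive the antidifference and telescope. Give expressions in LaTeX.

Ratio r(k) = (k + 4)/(k + 8).
Normal form (A,B,C) = (k + 4, k + 8, 1).
Need (k + 4)·f(k+1) − (k + 7)·f(k) = 1.
d = 3 from the (1,1,0) case.
Solving with deg f ≤ 3: f(k) = k*(k**2 + 15*k + 74)/360.
R(k) = B(k−1)·f(k)/C(k) = k*(k + 7)*(k**2 + 15*k + 74)/360; s_k = R·t_k = k*(-k**2 - 15*k - 74)/(120*(k + 4)*(k + 5)*(k + 6)).
Δs = -3/(k**4 + 22*k**3 + 179*k**2 + 638*k + 840), as required.
s_(n+1) = (-n**3 - 18*n**2 - 107*n - 90)/(120*(n**3 + 18*n**2 + 107*n + 210)) and s_(1) = -1/280, so S(n) = n*(-n**2 - 18*n - 107)/(210*(n**3 + 18*n**2 + 107*n + 210)).

S(n) = \frac{n \left(- n^{2} - 18 n - 107\right)}{210 \left(n^{3} + 18 n^{2} + 107 n + 210\right)}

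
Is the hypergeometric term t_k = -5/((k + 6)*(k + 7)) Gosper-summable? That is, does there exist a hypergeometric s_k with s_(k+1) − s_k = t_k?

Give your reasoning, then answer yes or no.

The ratio is (k + 6)/(k + 8).
A = k + 6, B = k + 8, C = 1.
Solve (k + 6)·f(k+1) − (k + 7)·f(k) = 1.
From deg A=1, deg B=1, deg C=0: d=1.
Match coefficients ⇒ f(k) = k/6.
R(k) = B(k−1)·f(k)/C(k) = k*(k + 7)/6; s_k = R·t_k = -5*k/(6*k + 36).
Check: Δs_k = -5/(k**2 + 13*k + 42). ✓

Yes. s_k = -5*k/(6*k + 36).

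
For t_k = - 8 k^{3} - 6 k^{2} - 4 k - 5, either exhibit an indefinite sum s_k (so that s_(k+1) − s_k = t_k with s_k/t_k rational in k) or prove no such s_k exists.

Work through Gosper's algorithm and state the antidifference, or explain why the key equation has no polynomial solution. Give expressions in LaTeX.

Step 1: r(k) = (8*k**3 + 30*k**2 + 40*k + 23)/(8*k**3 + 6*k**2 + 4*k + 5).
Gosper form: A/B · C(k+1)/C(k) with A=1, B=1, C=k**3 + 3*k**2/4 + k/2 + 5/8.
f must satisfy (1)·f(k+1) − (1)·f(k) = k**3 + 3*k**2/4 + k/2 + 5/8.
Degrees (0,0,3) ⇒ d ≤ 4.
Solve for f: f(k) = k*(2*k**3 - 2*k**2 + k + 4)/8 (degree 4 ≤ 4).
So s_k = (B(k−1)f/C)·t_k = (k*(2*k**3 - 2*k**2 + k + 4)/(8*k**3 + 6*k**2 + 4*k + 5))·t_k = k*(-2*k**3 + 2*k**2 - k - 4).
s_(k+1) − s_k = -8*k**3 - 6*k**2 - 4*k - 5 = t_k.

s_k = k \left(- 2 k^{3} + 2 k^{2} - k - 4\right)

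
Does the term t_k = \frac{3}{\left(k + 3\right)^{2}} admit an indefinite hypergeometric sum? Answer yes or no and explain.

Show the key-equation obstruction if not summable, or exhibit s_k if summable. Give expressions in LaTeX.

No — key equation has no polynomial f.

t_(k+1)/t_k = (k + 3)**2/(k + 4)**2.
Normal form (A,B,C) = (k**2 + 6*k + 9, k**2 + 8*k + 16, 1).
Need (k**2 + 6*k + 9)·f(k+1) − (k**2 + 6*k + 9)·f(k) = 1.
Degrees (2,2,0) ⇒ d ≤ 0.
f = c0 ⇒ A·f(k+1) − B(k−1)·f(k) − C = -1. The system {-1 = 0} is inconsistent; no antidifference.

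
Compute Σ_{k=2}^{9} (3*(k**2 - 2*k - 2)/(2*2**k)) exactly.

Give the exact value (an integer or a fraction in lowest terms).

Σ = 2007/1024

Compute t_(k+1)/t_k: get (k**2 - 3)/(2*(k**2 - 2*k - 2)).
So A=1/2 and B=1, with C=k**2 - 2*k - 2.
Solve (1/2)·f(k+1) − (1)·f(k) = k**2 - 2*k - 2.
d = 2 from the (0,0,2) case.
A polynomial solution: f(k) = -2*(k - 1)*(k + 1).
So s_k = (B(k−1)f/C)·t_k = (-2*(k - 1)*(k + 1)/(k**2 - 2*k - 2))·t_k = 3*(1 - k**2)/2**k.
s_(k+1) − s_k = 3*(k**2 - 2*k - 2)/(2*2**k) = t_k.
Σ_(k=2)^(9) t_k = s_(10) − s_(2) = -297/1024 − (-9/4) = 2007/1024.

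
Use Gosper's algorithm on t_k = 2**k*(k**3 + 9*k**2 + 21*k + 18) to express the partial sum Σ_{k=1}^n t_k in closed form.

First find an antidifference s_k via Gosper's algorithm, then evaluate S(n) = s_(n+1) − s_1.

S(n) = 2*2**n*n**3 + 12*2**n*n**2 + 24*2**n*n + 22*2**n - 22

Ratio r(k) = 2*(k**3 + 12*k**2 + 42*k + 49)/(k**3 + 9*k**2 + 21*k + 18).
Factor: A=2; B=1; C=k**3 + 9*k**2 + 21*k + 18.
Set up (2)·f(k+1) − (1)·f(k) − (k**3 + 9*k**2 + 21*k + 18) = 0.
d = 3 from the (0,0,3) case.
Coefficient equations give f(k) = k**3 + 3*k**2 + 3*k + 4.
Get s_k = R·t_k = 2**k*(k**3 + 3*k**2 + 3*k + 4) with R(k) = B(k−1)f(k)/C(k) = (k**3 + 3*k**2 + 3*k + 4)/((k + 6)*(k**2 + 3*k + 3)).
Verify: 2**k*(k**3 + 9*k**2 + 21*k + 18) matches t_k.
Σ_(k=1)^n t_k = s_(n+1) − s_(1) = (2**(n + 1)*(n**3 + 6*n**2 + 12*n + 11)) − (22), i.e. 2*2**n*n**3 + 12*2**n*n**2 + 24*2**n*n + 22*2**n - 22.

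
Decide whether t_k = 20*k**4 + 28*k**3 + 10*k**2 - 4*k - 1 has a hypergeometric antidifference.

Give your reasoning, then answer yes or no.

r(k) = (20*k**4 + 108*k**3 + 214*k**2 + 180*k + 53)/(20*k**4 + 28*k**3 + 10*k**2 - 4*k - 1) after simplifying.
Factor: A=1; B=1; C=k**4 + 7*k**3/5 + k**2/2 - k/5 - 1/20.
Need (1)·f(k+1) − (1)·f(k) = k**4 + 7*k**3/5 + k**2/2 - k/5 - 1/20.
From deg A=0, deg B=0, deg C=4: d=5.
Coefficient equations give f(k) = k*(4*k**4 - 3*k**3 - 4*k**2 + 2)/20.
R(k) = B(k−1)·f(k)/C(k) = k*(4*k**4 - 3*k**3 - 4*k**2 + 2)/(20*k**4 + 28*k**3 + 10*k**2 - 4*k - 1); s_k = R·t_k = k*(4*k**4 - 3*k**3 - 4*k**2 + 2).
Verify: 20*k**4 + 28*k**3 + 10*k**2 - 4*k - 1 matches t_k.

Yes. s_k = k*(4*k**4 - 3*k**3 - 4*k**2 + 2).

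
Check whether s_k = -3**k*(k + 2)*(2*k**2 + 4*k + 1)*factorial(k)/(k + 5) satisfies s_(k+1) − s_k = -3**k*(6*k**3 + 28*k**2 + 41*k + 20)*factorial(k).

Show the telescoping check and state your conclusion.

Invalid: residual 3**(k + 1)*(6*k**4 + 58*k**3 + 179*k**2 + 221*k + 99)*factorial(k)/((k + 5)*(k + 6)) ≠ 0.

s_(k+1) = -3**(k + 1)*(k + 3)*(2*k**2 + 8*k + 7)*factorial(k + 1)/(k + 6)
s_(k+1) − s_k = -3**k*(6*k**5 + 76*k**4 + 355*k**3 + 774*k**2 + 787*k + 303)*factorial(k)/((k + 5)*(k + 6))
(s_(k+1) − s_k) − t_k = 3**(k + 1)*(6*k**4 + 58*k**3 + 179*k**2 + 221*k + 99)*factorial(k)/((k + 5)*(k + 6))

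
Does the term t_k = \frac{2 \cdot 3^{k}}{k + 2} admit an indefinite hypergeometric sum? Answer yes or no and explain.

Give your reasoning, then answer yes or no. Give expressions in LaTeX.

Ratio r(k) = 3*(k + 2)/(k + 3).
Take A(k)=3*k + 6, B(k)=k + 3, C(k)=1.
Need (3*k + 6)·f(k+1) − (k + 2)·f(k) = 1.
Bound: deg f ≤ -1.
deg f ≤ -1 is impossible — no certificate.

No — t_k has no hypergeometric antidifference.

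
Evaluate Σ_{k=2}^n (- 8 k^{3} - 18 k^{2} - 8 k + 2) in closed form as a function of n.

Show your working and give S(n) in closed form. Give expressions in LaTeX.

The ratio is (4*k**3 + 21*k**2 + 34*k + 16)/(4*k**3 + 9*k**2 + 4*k - 1).
A = 1, B = 1, C = k**3 + 9*k**2/4 + k - 1/4.
Solve (1)·f(k+1) − (1)·f(k) = k**3 + 9*k**2/4 + k - 1/4.
Bound: deg f ≤ 4.
Coefficient equations give f(k) = k*(k + 1)*(2*k**2 - 3)/8.
Certificate R = B(k−1)f/C = k*(2*k**2 - 3)/(2*(4*k**2 + 5*k - 1)) gives s_k = k*(-2*k**3 - 2*k**2 + 3*k + 3).
Check: Δs_k = -8*k**3 - 18*k**2 - 8*k + 2. ✓
s_(n+1) = -2*n**4 - 10*n**3 - 15*n**2 - 5*n + 2 and s_(2) = -30, so S(n) = -2*n**4 - 10*n**3 - 15*n**2 - 5*n + 32.

S(n) = - 2 n^{4} - 10 n^{3} - 15 n^{2} - 5 n + 32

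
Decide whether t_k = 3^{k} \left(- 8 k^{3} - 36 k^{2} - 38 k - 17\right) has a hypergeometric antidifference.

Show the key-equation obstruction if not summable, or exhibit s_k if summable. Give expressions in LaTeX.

Yes. s_k = 3^{k} \left(- 4 k^{3} - k - 1\right).

Ratio r(k) = 3*(8*k**3 + 60*k**2 + 134*k + 99)/(8*k**3 + 36*k**2 + 38*k + 17).
So A=3 and B=1, with C=k**3 + 9*k**2/2 + 19*k/4 + 17/8.
Need (3)·f(k+1) − (1)·f(k) = k**3 + 9*k**2/2 + 19*k/4 + 17/8.
From deg A=0, deg B=0, deg C=3: d=3.
Coefficient equations give f(k) = (2*k + 1)*(2*k**2 - k + 1)/8.
Then R = B(k−1)f/C = (2*k + 1)*(2*k**2 - k + 1)/(8*k**3 + 36*k**2 + 38*k + 17), so s_k = R(k)·t_k = 3**k*(-4*k**3 - k - 1).
Δs = 3**k*(4*k**3 - 2*k - 12*(k + 1)**3 - 5), as required.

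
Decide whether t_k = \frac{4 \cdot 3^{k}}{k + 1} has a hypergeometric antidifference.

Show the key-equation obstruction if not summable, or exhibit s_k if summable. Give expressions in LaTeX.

No — t_k has no hypergeometric antidifference.

Ratio r(k) = 3*(k + 1)/(k + 2).
Normal form (A,B,C) = (3*k + 3, k + 2, 1).
Solve (3*k + 3)·f(k+1) − (k + 1)·f(k) = 1.
Bound: deg f ≤ -1.
Bound -1 < 0, so the key equation has no polynomial solution.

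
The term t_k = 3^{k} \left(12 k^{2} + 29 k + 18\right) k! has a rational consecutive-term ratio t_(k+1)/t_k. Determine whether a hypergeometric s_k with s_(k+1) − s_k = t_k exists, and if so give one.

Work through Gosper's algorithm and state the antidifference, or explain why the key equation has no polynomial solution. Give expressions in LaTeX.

r(k) = 3*(12*k**3 + 65*k**2 + 112*k + 59)/(12*k**2 + 29*k + 18) after simplifying.
So A=3*k + 3 and B=1, with C=k**2 + 29*k/12 + 3/2.
Solve (3*k + 3)·f(k+1) − (1)·f(k) = k**2 + 29*k/12 + 3/2.
d = 1 from the (1,0,2) case.
A polynomial solution: f(k) = (4*k + 3)/12.
Get s_k = R·t_k = 3**k*(4*k + 3)*factorial(k) with R(k) = B(k−1)f(k)/C(k) = (4*k + 3)/(12*k**2 + 29*k + 18).
Δs = 3**k*(12*k**2 + 29*k + 18)*factorial(k), as required.

s_k = 3^{k} \left(4 k + 3\right) k!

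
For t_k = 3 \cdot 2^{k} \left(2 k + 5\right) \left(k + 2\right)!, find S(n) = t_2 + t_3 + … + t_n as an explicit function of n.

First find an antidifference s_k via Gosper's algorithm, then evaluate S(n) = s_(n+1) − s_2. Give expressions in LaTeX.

S(n) = 6 \cdot 2^{n} \left(n + 3\right)! - 288

Compute t_(k+1)/t_k: get 2*(k + 3)*(2*k + 7)/(2*k + 5).
Gosper form: A/B · C(k+1)/C(k) with A=2*k + 6, B=1, C=k + 5/2.
f must satisfy (2*k + 6)·f(k+1) − (1)·f(k) = k + 5/2.
deg f ≤ 0 (via 1,0,1).
Solving with deg f ≤ 0: f(k) = 1/2.
Get s_k = R·t_k = 3*2**k*factorial(k + 2) with R(k) = B(k−1)f(k)/C(k) = 1/(2*k + 5).
s_(k+1) − s_k = 3*2**k*(2*k + 5)*factorial(k + 2) = t_k.
Σ_(k=2)^n t_k = s_(n+1) − s_(2) = (6*2**n*factorial(n + 3)) − (288), i.e. 6*2**n*factorial(n + 3) - 288.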